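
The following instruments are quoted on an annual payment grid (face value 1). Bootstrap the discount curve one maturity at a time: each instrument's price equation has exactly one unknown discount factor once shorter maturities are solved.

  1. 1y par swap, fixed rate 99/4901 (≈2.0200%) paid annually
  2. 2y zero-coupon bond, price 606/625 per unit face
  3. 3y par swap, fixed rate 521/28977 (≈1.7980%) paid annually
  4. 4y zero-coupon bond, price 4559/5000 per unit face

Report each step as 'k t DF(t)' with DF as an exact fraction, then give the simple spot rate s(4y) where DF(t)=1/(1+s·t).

step 1 [1y] swap r/1=99/4901: DF=(1 − 99/4901·(0))/(1+99/4901) = 4901/5000 ≈ 0.980200
step 2 [2y] zero: DF = P = 606/625 ≈ 0.969600
step 3 [3y] swap r/1=521/28977: DF=(1 − 521/28977·(0.980200+0.969600))/(1+521/28977) = 9479/10000 ≈ 0.947900
step 4 [4y] zero: DF = P = 4559/5000 ≈ 0.911800

1 1 4901/5000
2 2 606/625
3 3 9479/10000
4 4 4559/5000
s(4y) = (1/(4559/5000) − 1)/(4) = 441/18236 ≈ 2.4183%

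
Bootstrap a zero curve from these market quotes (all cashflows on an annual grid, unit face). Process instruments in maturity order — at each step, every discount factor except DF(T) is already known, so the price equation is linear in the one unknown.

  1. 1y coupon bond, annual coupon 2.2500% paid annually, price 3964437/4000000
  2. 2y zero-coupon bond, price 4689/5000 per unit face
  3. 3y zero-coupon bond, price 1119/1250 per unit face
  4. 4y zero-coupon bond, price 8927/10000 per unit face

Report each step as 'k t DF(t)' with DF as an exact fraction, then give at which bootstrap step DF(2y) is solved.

step 1 [1y] bond c/1=9/400: DF=(3964437/4000000 − 9/400·(0))/(1+9/400) = 9693/10000 ≈ 0.969300
step 2 [2y] zero: DF = P = 4689/5000 ≈ 0.937800
step 3 [3y] zero: DF = P = 1119/1250 ≈ 0.895200
step 4 [4y] zero: DF = P = 8927/10000 ≈ 0.892700

1 1 9693/10000
2 2 4689/5000
3 3 1119/1250
4 4 8927/10000
DF(2y) is solved at step 2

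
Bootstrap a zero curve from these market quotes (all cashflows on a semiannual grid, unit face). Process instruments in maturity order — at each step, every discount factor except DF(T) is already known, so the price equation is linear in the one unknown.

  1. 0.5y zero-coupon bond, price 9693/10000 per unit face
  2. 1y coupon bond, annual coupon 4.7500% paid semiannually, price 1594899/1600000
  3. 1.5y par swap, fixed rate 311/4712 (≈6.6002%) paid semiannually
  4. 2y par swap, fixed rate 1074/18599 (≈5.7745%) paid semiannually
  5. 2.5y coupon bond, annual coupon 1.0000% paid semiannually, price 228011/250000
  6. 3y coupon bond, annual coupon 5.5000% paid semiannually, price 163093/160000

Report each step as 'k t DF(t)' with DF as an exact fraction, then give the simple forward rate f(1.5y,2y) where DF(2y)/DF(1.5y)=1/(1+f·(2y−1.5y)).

1 1/2 9693/10000
2 1 1189/1250
3 3/2 9067/10000
4 2 4463/5000
5 5/2 889/1000
6 3 8687/10000
f(1.5y,2y) = ((9067/10000)/(4463/5000) − 1)/(1/2) = 141/4463 ≈ 3.1593%

step 1 [0.5y] zero: DF = P = 9693/10000 ≈ 0.969300
step 2 [1y] bond c/2=19/800: DF=(1594899/1600000 − 19/800·(0.969300))/(1+19/800) = 1189/1250 ≈ 0.951200
step 3 [1.5y] swap r/2=311/9424: DF=(1 − 311/9424·(0.969300+0.951200))/(1+311/9424) = 9067/10000 ≈ 0.906700
step 4 [2y] swap r/2=537/18599: DF=(1 − 537/18599·(0.969300+0.951200+0.906700))/(1+537/18599) = 4463/5000 ≈ 0.892600
step 5 [2.5y] bond c/2=1/200: DF=(228011/250000 − 1/200·(0.969300+0.951200+0.906700+0.892600))/(1+1/200) = 889/1000 ≈ 0.889000
step 6 [3y] bond c/2=11/400: DF=(163093/160000 − 11/400·(0.969300+0.951200+0.906700+0.892600+0.889000))/(1+11/400) = 8687/10000 ≈ 0.868700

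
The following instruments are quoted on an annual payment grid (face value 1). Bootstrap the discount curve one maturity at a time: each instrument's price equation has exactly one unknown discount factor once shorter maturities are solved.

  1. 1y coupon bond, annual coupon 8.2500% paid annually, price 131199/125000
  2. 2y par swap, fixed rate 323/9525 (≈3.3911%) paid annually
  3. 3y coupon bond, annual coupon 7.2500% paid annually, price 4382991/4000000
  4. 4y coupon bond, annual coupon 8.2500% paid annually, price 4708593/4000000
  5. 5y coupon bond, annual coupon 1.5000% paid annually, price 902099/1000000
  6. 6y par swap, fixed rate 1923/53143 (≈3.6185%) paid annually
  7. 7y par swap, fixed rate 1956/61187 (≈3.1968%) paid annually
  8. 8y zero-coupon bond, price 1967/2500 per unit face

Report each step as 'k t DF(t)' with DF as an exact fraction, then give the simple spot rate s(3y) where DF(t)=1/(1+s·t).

step 1 [1y] bond c/1=33/400: DF=(131199/125000 − 33/400·(0))/(1+33/400) = 606/625 ≈ 0.969600
step 2 [2y] swap r/1=323/9525: DF=(1 − 323/9525·(0.969600))/(1+323/9525) = 4677/5000 ≈ 0.935400
step 3 [3y] bond c/1=29/400: DF=(4382991/4000000 − 29/400·(0.969600+0.935400))/(1+29/400) = 8929/10000 ≈ 0.892900
step 4 [4y] bond c/1=33/400: DF=(4708593/4000000 − 33/400·(0.969600+0.935400+0.892900))/(1+33/400) = 4371/5000 ≈ 0.874200
step 5 [5y] bond c/1=3/200: DF=(902099/1000000 − 3/200·(0.969600+0.935400+0.892900+0.874200))/(1+3/200) = 1669/2000 ≈ 0.834500
step 6 [6y] swap r/1=1923/53143: DF=(1 − 1923/53143·(0.969600+0.935400+0.892900+0.874200+0.834500))/(1+1923/53143) = 8077/10000 ≈ 0.807700
step 7 [7y] swap r/1=1956/61187: DF=(1 − 1956/61187·(0.969600+0.935400+0.892900+0.874200+0.834500+0.807700))/(1+1956/61187) = 2011/2500 ≈ 0.804400
step 8 [8y] zero: DF = P = 1967/2500 ≈ 0.786800

1 1 606/625
2 2 4677/5000
3 3 8929/10000
4 4 4371/5000
5 5 1669/2000
6 6 8077/10000
7 7 2011/2500
8 8 1967/2500
s(3y) = (1/(8929/10000) − 1)/(3) = 357/8929 ≈ 3.9982%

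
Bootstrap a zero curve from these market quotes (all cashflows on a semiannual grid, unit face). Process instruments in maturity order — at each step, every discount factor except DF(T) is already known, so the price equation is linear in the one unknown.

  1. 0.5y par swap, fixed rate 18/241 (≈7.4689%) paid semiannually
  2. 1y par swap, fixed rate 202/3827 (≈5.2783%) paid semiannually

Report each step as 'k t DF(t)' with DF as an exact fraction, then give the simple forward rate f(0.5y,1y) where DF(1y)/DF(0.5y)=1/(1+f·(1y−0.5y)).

1 1/2 241/250
2 1 1899/2000
f(0.5y,1y) = ((241/250)/(1899/2000) − 1)/(1/2) = 58/1899 ≈ 3.0542%

step 1 [0.5y] swap r/2=9/241: DF=(1 − 9/241·(0))/(1+9/241) = 241/250 ≈ 0.964000
step 2 [1y] swap r/2=101/3827: DF=(1 − 101/3827·(0.964000))/(1+101/3827) = 1899/2000 ≈ 0.949500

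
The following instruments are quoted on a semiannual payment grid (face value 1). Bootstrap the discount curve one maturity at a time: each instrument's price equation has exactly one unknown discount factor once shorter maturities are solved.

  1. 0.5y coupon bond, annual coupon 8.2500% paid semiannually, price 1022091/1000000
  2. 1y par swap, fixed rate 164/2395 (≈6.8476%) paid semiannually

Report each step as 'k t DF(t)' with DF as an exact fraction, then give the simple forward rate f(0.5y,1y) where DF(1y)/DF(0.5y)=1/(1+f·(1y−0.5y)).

step 1 [0.5y] bond c/2=33/800: DF=(1022091/1000000 − 33/800·(0))/(1+33/800) = 1227/1250 ≈ 0.981600
step 2 [1y] swap r/2=82/2395: DF=(1 − 82/2395·(0.981600))/(1+82/2395) = 584/625 ≈ 0.934400

1 1/2 1227/1250
2 1 584/625
f(0.5y,1y) = ((1227/1250)/(584/625) − 1)/(1/2) = 59/584 ≈ 10.1027%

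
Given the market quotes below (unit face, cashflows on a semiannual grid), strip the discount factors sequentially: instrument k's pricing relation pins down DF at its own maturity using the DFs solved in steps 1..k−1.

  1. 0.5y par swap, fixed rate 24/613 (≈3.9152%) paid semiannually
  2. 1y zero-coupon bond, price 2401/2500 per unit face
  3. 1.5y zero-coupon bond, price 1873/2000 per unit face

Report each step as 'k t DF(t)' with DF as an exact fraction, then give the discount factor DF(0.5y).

step 1 [0.5y] swap r/2=12/613: DF=(1 − 12/613·(0))/(1+12/613) = 613/625 ≈ 0.980800
step 2 [1y] zero: DF = P = 2401/2500 ≈ 0.960400
step 3 [1.5y] zero: DF = P = 1873/2000 ≈ 0.936500

1 1/2 613/625
2 1 2401/2500
3 3/2 1873/2000
DF(0.5y) = 613/625 ≈ 0.980800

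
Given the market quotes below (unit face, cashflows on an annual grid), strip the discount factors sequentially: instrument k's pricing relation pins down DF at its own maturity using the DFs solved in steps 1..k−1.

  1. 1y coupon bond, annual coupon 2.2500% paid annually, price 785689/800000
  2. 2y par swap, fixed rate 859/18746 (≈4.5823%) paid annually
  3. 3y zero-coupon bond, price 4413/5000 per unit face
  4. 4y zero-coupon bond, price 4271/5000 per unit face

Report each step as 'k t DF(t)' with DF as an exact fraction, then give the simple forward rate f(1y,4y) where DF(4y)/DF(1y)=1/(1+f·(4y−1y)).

1 1 1921/2000
2 2 9141/10000
3 3 4413/5000
4 4 4271/5000
f(1y,4y) = ((1921/2000)/(4271/5000) − 1)/(3) = 1063/25626 ≈ 4.1481%

step 1 [1y] bond c/1=9/400: DF=(785689/800000 − 9/400·(0))/(1+9/400) = 1921/2000 ≈ 0.960500
step 2 [2y] swap r/1=859/18746: DF=(1 − 859/18746·(0.960500))/(1+859/18746) = 9141/10000 ≈ 0.914100
step 3 [3y] zero: DF = P = 4413/5000 ≈ 0.882600
step 4 [4y] zero: DF = P = 4271/5000 ≈ 0.854200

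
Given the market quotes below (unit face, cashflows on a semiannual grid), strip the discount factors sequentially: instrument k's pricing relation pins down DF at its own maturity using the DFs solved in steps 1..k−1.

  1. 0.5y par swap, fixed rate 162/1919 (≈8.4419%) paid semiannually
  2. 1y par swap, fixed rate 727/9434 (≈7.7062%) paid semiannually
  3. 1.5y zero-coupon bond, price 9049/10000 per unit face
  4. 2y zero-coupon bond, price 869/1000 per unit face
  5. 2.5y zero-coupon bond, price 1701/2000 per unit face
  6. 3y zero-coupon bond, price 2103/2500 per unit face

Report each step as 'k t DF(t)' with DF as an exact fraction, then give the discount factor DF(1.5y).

1 1/2 1919/2000
2 1 9273/10000
3 3/2 9049/10000
4 2 869/1000
5 5/2 1701/2000
6 3 2103/2500
DF(1.5y) = 9049/10000 ≈ 0.904900

step 1 [0.5y] swap r/2=81/1919: DF=(1 − 81/1919·(0))/(1+81/1919) = 1919/2000 ≈ 0.959500
step 2 [1y] swap r/2=727/18868: DF=(1 − 727/18868·(0.959500))/(1+727/18868) = 9273/10000 ≈ 0.927300
step 3 [1.5y] zero: DF = P = 9049/10000 ≈ 0.904900
step 4 [2y] zero: DF = P = 869/1000 ≈ 0.869000
step 5 [2.5y] zero: DF = P = 1701/2000 ≈ 0.850500
step 6 [3y] zero: DF = P = 2103/2500 ≈ 0.841200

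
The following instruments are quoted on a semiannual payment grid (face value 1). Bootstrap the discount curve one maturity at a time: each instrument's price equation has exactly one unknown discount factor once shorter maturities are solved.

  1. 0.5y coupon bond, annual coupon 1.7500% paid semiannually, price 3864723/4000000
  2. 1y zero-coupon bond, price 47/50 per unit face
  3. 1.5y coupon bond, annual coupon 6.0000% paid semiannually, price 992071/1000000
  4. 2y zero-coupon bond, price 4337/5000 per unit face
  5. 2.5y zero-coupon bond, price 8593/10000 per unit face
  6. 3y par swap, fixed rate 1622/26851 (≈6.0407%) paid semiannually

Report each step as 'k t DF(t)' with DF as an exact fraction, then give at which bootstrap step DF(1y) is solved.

step 1 [0.5y] bond c/2=7/800: DF=(3864723/4000000 − 7/800·(0))/(1+7/800) = 4789/5000 ≈ 0.957800
step 2 [1y] zero: DF = P = 47/50 ≈ 0.940000
step 3 [1.5y] bond c/2=3/100: DF=(992071/1000000 − 3/100·(0.957800+0.940000))/(1+3/100) = 9079/10000 ≈ 0.907900
step 4 [2y] zero: DF = P = 4337/5000 ≈ 0.867400
step 5 [2.5y] zero: DF = P = 8593/10000 ≈ 0.859300
step 6 [3y] swap r/2=811/26851: DF=(1 − 811/26851·(0.957800+0.940000+0.907900+0.867400+0.859300))/(1+811/26851) = 4189/5000 ≈ 0.837800

1 1/2 4789/5000
2 1 47/50
3 3/2 9079/10000
4 2 4337/5000
5 5/2 8593/10000
6 3 4189/5000
DF(1y) is solved at step 2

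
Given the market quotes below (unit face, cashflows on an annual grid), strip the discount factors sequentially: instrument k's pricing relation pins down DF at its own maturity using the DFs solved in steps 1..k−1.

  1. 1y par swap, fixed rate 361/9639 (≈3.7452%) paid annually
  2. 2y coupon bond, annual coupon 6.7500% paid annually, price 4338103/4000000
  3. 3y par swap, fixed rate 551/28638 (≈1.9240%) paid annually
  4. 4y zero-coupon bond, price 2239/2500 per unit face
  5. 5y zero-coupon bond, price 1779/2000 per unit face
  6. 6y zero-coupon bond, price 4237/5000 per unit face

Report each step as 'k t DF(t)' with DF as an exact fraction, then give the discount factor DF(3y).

1 1 9639/10000
2 2 191/200
3 3 9449/10000
4 4 2239/2500
5 5 1779/2000
6 6 4237/5000
DF(3y) = 9449/10000 ≈ 0.944900

step 1 [1y] swap r/1=361/9639: DF=(1 − 361/9639·(0))/(1+361/9639) = 9639/10000 ≈ 0.963900
step 2 [2y] bond c/1=27/400: DF=(4338103/4000000 − 27/400·(0.963900))/(1+27/400) = 191/200 ≈ 0.955000
step 3 [3y] swap r/1=551/28638: DF=(1 − 551/28638·(0.963900+0.955000))/(1+551/28638) = 9449/10000 ≈ 0.944900
step 4 [4y] zero: DF = P = 2239/2500 ≈ 0.895600
step 5 [5y] zero: DF = P = 1779/2000 ≈ 0.889500
step 6 [6y] zero: DF = P = 4237/5000 ≈ 0.847400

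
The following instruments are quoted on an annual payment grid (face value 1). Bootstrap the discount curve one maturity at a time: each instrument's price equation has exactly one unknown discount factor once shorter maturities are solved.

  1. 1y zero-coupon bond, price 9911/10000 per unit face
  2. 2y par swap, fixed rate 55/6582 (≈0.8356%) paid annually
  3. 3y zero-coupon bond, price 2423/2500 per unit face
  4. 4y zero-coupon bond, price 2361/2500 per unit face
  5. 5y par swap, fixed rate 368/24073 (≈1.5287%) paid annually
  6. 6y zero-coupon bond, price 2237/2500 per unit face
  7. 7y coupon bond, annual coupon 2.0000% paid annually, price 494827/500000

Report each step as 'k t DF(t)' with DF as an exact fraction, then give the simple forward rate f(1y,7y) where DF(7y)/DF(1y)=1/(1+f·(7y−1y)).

step 1 [1y] zero: DF = P = 9911/10000 ≈ 0.991100
step 2 [2y] swap r/1=55/6582: DF=(1 − 55/6582·(0.991100))/(1+55/6582) = 1967/2000 ≈ 0.983500
step 3 [3y] zero: DF = P = 2423/2500 ≈ 0.969200
step 4 [4y] zero: DF = P = 2361/2500 ≈ 0.944400
step 5 [5y] swap r/1=368/24073: DF=(1 − 368/24073·(0.991100+0.983500+0.969200+0.944400))/(1+368/24073) = 579/625 ≈ 0.926400
step 6 [6y] zero: DF = P = 2237/2500 ≈ 0.894800
step 7 [7y] bond c/1=1/50: DF=(494827/500000 − 1/50·(0.991100+0.983500+0.969200+0.944400+0.926400+0.894800))/(1+1/50) = 8583/10000 ≈ 0.858300

1 1 9911/10000
2 2 1967/2000
3 3 2423/2500
4 4 2361/2500
5 5 579/625
6 6 2237/2500
7 7 8583/10000
f(1y,7y) = ((9911/10000)/(8583/10000) − 1)/(6) = 664/25749 ≈ 2.5787%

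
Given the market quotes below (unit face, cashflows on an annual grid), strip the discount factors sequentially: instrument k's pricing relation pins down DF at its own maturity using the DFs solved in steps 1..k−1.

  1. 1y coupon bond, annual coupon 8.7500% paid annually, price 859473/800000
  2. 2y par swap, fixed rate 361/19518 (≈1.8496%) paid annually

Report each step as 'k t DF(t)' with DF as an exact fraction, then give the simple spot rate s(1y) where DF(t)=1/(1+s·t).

step 1 [1y] bond c/1=7/80: DF=(859473/800000 − 7/80·(0))/(1+7/80) = 9879/10000 ≈ 0.987900
step 2 [2y] swap r/1=361/19518: DF=(1 − 361/19518·(0.987900))/(1+361/19518) = 9639/10000 ≈ 0.963900

1 1 9879/10000
2 2 9639/10000
s(1y) = (1/(9879/10000) − 1)/(1) = 121/9879 ≈ 1.2248%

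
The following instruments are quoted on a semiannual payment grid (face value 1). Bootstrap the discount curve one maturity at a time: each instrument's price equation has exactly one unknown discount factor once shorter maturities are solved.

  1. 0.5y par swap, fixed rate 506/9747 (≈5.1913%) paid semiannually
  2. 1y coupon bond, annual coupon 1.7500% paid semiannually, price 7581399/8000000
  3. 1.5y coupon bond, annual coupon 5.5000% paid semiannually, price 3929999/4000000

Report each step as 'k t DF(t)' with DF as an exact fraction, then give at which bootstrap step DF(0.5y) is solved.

1 1/2 9747/10000
2 1 931/1000
3 3/2 2263/2500
DF(0.5y) is solved at step 1

step 1 [0.5y] swap r/2=253/9747: DF=(1 − 253/9747·(0))/(1+253/9747) = 9747/10000 ≈ 0.974700
step 2 [1y] bond c/2=7/800: DF=(7581399/8000000 − 7/800·(0.974700))/(1+7/800) = 931/1000 ≈ 0.931000
step 3 [1.5y] bond c/2=11/400: DF=(3929999/4000000 − 11/400·(0.974700+0.931000))/(1+11/400) = 2263/2500 ≈ 0.905200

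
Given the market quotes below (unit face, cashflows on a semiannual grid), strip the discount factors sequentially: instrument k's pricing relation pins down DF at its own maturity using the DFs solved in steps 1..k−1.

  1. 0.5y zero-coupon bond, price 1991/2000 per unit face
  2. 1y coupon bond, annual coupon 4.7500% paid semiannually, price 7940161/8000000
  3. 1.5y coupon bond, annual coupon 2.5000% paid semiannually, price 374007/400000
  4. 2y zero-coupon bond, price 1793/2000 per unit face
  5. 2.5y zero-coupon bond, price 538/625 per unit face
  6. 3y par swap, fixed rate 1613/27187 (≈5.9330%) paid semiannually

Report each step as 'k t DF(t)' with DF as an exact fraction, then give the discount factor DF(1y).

1 1/2 1991/2000
2 1 1183/1250
3 3/2 1799/2000
4 2 1793/2000
5 5/2 538/625
6 3 8387/10000
DF(1y) = 1183/1250 ≈ 0.946400

step 1 [0.5y] zero: DF = P = 1991/2000 ≈ 0.995500
step 2 [1y] bond c/2=19/800: DF=(7940161/8000000 − 19/800·(0.995500))/(1+19/800) = 1183/1250 ≈ 0.946400
step 3 [1.5y] bond c/2=1/80: DF=(374007/400000 − 1/80·(0.995500+0.946400))/(1+1/80) = 1799/2000 ≈ 0.899500
step 4 [2y] zero: DF = P = 1793/2000 ≈ 0.896500
step 5 [2.5y] zero: DF = P = 538/625 ≈ 0.860800
step 6 [3y] swap r/2=1613/54374: DF=(1 − 1613/54374·(0.995500+0.946400+0.899500+0.896500+0.860800))/(1+1613/54374) = 8387/10000 ≈ 0.838700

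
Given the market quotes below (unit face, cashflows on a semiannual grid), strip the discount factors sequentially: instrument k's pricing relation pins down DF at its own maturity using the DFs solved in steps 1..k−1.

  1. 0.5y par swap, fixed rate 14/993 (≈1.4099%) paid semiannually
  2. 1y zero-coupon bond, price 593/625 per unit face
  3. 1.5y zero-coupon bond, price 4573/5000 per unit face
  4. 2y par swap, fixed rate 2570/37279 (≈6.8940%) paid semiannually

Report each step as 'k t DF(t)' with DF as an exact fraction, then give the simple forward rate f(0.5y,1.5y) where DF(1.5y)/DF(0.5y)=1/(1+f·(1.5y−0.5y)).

step 1 [0.5y] swap r/2=7/993: DF=(1 − 7/993·(0))/(1+7/993) = 993/1000 ≈ 0.993000
step 2 [1y] zero: DF = P = 593/625 ≈ 0.948800
step 3 [1.5y] zero: DF = P = 4573/5000 ≈ 0.914600
step 4 [2y] swap r/2=1285/37279: DF=(1 − 1285/37279·(0.993000+0.948800+0.914600))/(1+1285/37279) = 1743/2000 ≈ 0.871500

1 1/2 993/1000
2 1 593/625
3 3/2 4573/5000
4 2 1743/2000
f(0.5y,1.5y) = ((993/1000)/(4573/5000) − 1)/(1) = 392/4573 ≈ 8.5721%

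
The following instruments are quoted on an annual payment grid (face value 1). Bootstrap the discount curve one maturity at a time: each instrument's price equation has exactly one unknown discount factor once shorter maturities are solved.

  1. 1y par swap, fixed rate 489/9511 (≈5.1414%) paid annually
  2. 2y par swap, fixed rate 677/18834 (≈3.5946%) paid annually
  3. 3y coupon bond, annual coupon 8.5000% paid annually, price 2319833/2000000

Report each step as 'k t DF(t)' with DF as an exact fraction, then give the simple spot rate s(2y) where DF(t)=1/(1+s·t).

step 1 [1y] swap r/1=489/9511: DF=(1 − 489/9511·(0))/(1+489/9511) = 9511/10000 ≈ 0.951100
step 2 [2y] swap r/1=677/18834: DF=(1 − 677/18834·(0.951100))/(1+677/18834) = 9323/10000 ≈ 0.932300
step 3 [3y] bond c/1=17/200: DF=(2319833/2000000 − 17/200·(0.951100+0.932300))/(1+17/200) = 1843/2000 ≈ 0.921500

1 1 9511/10000
2 2 9323/10000
3 3 1843/2000
s(2y) = (1/(9323/10000) − 1)/(2) = 677/18646 ≈ 3.6308%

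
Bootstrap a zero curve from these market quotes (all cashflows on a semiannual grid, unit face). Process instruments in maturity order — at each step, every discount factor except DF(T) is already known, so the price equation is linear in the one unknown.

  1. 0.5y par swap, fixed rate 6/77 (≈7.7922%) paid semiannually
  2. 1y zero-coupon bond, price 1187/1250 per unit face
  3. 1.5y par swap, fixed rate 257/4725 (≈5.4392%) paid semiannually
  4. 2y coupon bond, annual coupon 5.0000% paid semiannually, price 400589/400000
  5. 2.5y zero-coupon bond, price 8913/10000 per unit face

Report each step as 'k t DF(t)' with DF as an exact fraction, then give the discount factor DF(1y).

step 1 [0.5y] swap r/2=3/77: DF=(1 − 3/77·(0))/(1+3/77) = 77/80 ≈ 0.962500
step 2 [1y] zero: DF = P = 1187/1250 ≈ 0.949600
step 3 [1.5y] swap r/2=257/9450: DF=(1 − 257/9450·(0.962500+0.949600))/(1+257/9450) = 9229/10000 ≈ 0.922900
step 4 [2y] bond c/2=1/40: DF=(400589/400000 − 1/40·(0.962500+0.949600+0.922900))/(1+1/40) = 9079/10000 ≈ 0.907900
step 5 [2.5y] zero: DF = P = 8913/10000 ≈ 0.891300

1 1/2 77/80
2 1 1187/1250
3 3/2 9229/10000
4 2 9079/10000
5 5/2 8913/10000
DF(1y) = 1187/1250 ≈ 0.949600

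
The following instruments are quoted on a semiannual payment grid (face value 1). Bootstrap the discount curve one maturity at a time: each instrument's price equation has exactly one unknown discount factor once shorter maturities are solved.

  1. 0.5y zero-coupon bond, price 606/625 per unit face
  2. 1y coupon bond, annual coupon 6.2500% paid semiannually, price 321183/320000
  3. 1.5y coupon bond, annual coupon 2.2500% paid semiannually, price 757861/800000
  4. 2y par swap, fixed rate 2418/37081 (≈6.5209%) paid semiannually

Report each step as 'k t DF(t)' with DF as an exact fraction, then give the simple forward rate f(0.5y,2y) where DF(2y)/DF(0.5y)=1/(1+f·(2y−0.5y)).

step 1 [0.5y] zero: DF = P = 606/625 ≈ 0.969600
step 2 [1y] bond c/2=1/32: DF=(321183/320000 − 1/32·(0.969600))/(1+1/32) = 9439/10000 ≈ 0.943900
step 3 [1.5y] bond c/2=9/800: DF=(757861/800000 − 9/800·(0.969600+0.943900))/(1+9/800) = 1831/2000 ≈ 0.915500
step 4 [2y] swap r/2=1209/37081: DF=(1 − 1209/37081·(0.969600+0.943900+0.915500))/(1+1209/37081) = 8791/10000 ≈ 0.879100

1 1/2 606/625
2 1 9439/10000
3 3/2 1831/2000
4 2 8791/10000
f(0.5y,2y) = ((606/625)/(8791/10000) − 1)/(3/2) = 1810/26373 ≈ 6.8631%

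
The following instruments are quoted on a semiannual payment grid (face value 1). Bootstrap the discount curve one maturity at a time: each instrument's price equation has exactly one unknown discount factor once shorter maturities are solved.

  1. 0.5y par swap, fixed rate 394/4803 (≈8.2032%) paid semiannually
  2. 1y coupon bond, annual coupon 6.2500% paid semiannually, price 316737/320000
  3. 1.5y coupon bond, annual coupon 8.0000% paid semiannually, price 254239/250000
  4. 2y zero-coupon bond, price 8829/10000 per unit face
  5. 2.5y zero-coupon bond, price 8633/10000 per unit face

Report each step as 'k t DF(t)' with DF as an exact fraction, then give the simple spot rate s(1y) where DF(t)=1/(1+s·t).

step 1 [0.5y] swap r/2=197/4803: DF=(1 − 197/4803·(0))/(1+197/4803) = 4803/5000 ≈ 0.960600
step 2 [1y] bond c/2=1/32: DF=(316737/320000 − 1/32·(0.960600))/(1+1/32) = 9307/10000 ≈ 0.930700
step 3 [1.5y] bond c/2=1/25: DF=(254239/250000 − 1/25·(0.960600+0.930700))/(1+1/25) = 9051/10000 ≈ 0.905100
step 4 [2y] zero: DF = P = 8829/10000 ≈ 0.882900
step 5 [2.5y] zero: DF = P = 8633/10000 ≈ 0.863300

1 1/2 4803/5000
2 1 9307/10000
3 3/2 9051/10000
4 2 8829/10000
5 5/2 8633/10000
s(1y) = (1/(9307/10000) − 1)/(1) = 693/9307 ≈ 7.4460%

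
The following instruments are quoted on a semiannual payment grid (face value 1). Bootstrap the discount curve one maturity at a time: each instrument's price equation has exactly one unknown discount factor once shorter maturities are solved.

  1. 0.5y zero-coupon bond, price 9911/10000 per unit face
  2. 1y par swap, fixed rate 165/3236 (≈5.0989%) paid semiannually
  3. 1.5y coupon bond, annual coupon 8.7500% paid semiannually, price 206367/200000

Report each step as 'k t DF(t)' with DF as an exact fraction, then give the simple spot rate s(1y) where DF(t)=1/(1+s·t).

step 1 [0.5y] zero: DF = P = 9911/10000 ≈ 0.991100
step 2 [1y] swap r/2=165/6472: DF=(1 − 165/6472·(0.991100))/(1+165/6472) = 1901/2000 ≈ 0.950500
step 3 [1.5y] bond c/2=7/160: DF=(206367/200000 − 7/160·(0.991100+0.950500))/(1+7/160) = 567/625 ≈ 0.907200

1 1/2 9911/10000
2 1 1901/2000
3 3/2 567/625
s(1y) = (1/(1901/2000) − 1)/(1) = 99/1901 ≈ 5.2078%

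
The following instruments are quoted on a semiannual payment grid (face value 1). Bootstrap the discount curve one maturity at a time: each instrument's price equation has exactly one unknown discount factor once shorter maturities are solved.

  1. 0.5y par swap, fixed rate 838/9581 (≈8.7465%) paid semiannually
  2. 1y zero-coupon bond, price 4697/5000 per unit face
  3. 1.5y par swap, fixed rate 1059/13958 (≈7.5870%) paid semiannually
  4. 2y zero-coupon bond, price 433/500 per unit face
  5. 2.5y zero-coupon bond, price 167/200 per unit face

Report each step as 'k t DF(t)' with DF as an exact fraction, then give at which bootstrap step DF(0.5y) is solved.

1 1/2 9581/10000
2 1 4697/5000
3 3/2 8941/10000
4 2 433/500
5 5/2 167/200
DF(0.5y) is solved at step 1

step 1 [0.5y] swap r/2=419/9581: DF=(1 − 419/9581·(0))/(1+419/9581) = 9581/10000 ≈ 0.958100
step 2 [1y] zero: DF = P = 4697/5000 ≈ 0.939400
step 3 [1.5y] swap r/2=1059/27916: DF=(1 − 1059/27916·(0.958100+0.939400))/(1+1059/27916) = 8941/10000 ≈ 0.894100
step 4 [2y] zero: DF = P = 433/500 ≈ 0.866000
step 5 [2.5y] zero: DF = P = 167/200 ≈ 0.835000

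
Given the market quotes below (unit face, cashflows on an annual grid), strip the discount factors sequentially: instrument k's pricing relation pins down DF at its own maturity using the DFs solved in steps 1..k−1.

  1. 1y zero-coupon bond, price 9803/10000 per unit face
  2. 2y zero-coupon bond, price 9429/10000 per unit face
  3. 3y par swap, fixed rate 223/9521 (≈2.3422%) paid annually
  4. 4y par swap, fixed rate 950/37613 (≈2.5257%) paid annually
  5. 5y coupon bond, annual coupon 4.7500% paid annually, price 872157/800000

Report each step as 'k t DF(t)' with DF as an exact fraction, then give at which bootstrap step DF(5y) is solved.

1 1 9803/10000
2 2 9429/10000
3 3 9331/10000
4 4 181/200
5 5 4351/5000
DF(5y) is solved at step 5

step 1 [1y] zero: DF = P = 9803/10000 ≈ 0.980300
step 2 [2y] zero: DF = P = 9429/10000 ≈ 0.942900
step 3 [3y] swap r/1=223/9521: DF=(1 − 223/9521·(0.980300+0.942900))/(1+223/9521) = 9331/10000 ≈ 0.933100
step 4 [4y] swap r/1=950/37613: DF=(1 − 950/37613·(0.980300+0.942900+0.933100))/(1+950/37613) = 181/200 ≈ 0.905000
step 5 [5y] bond c/1=19/400: DF=(872157/800000 − 19/400·(0.980300+0.942900+0.933100+0.905000))/(1+19/400) = 4351/5000 ≈ 0.870200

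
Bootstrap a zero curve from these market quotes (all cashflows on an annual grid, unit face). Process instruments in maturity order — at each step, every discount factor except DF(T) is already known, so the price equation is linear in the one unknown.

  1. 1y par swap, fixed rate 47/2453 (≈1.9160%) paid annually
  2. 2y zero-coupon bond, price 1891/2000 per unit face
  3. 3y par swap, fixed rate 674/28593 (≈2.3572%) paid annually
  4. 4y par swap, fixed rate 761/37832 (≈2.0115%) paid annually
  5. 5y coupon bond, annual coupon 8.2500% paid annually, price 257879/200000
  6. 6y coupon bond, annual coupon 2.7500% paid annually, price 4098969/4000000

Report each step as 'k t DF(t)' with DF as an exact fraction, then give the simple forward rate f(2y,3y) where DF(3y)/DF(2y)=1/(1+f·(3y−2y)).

step 1 [1y] swap r/1=47/2453: DF=(1 − 47/2453·(0))/(1+47/2453) = 2453/2500 ≈ 0.981200
step 2 [2y] zero: DF = P = 1891/2000 ≈ 0.945500
step 3 [3y] swap r/1=674/28593: DF=(1 − 674/28593·(0.981200+0.945500))/(1+674/28593) = 4663/5000 ≈ 0.932600
step 4 [4y] swap r/1=761/37832: DF=(1 − 761/37832·(0.981200+0.945500+0.932600))/(1+761/37832) = 9239/10000 ≈ 0.923900
step 5 [5y] bond c/1=33/400: DF=(257879/200000 − 33/400·(0.981200+0.945500+0.932600+0.923900))/(1+33/400) = 2257/2500 ≈ 0.902800
step 6 [6y] bond c/1=11/400: DF=(4098969/4000000 − 11/400·(0.981200+0.945500+0.932600+0.923900+0.902800))/(1+11/400) = 8719/10000 ≈ 0.871900

1 1 2453/2500
2 2 1891/2000
3 3 4663/5000
4 4 9239/10000
5 5 2257/2500
6 6 8719/10000
f(2y,3y) = ((1891/2000)/(4663/5000) − 1)/(1) = 129/9326 ≈ 1.3832%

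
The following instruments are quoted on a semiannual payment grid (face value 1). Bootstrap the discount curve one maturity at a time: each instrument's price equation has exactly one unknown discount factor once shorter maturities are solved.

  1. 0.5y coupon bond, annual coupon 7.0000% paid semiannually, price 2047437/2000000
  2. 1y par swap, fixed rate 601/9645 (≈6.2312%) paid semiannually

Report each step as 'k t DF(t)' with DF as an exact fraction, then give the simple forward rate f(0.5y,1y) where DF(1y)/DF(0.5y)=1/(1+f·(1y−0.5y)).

step 1 [0.5y] bond c/2=7/200: DF=(2047437/2000000 − 7/200·(0))/(1+7/200) = 9891/10000 ≈ 0.989100
step 2 [1y] swap r/2=601/19290: DF=(1 − 601/19290·(0.989100))/(1+601/19290) = 9399/10000 ≈ 0.939900

1 1/2 9891/10000
2 1 9399/10000
f(0.5y,1y) = ((9891/10000)/(9399/10000) − 1)/(1/2) = 328/3133 ≈ 10.4692%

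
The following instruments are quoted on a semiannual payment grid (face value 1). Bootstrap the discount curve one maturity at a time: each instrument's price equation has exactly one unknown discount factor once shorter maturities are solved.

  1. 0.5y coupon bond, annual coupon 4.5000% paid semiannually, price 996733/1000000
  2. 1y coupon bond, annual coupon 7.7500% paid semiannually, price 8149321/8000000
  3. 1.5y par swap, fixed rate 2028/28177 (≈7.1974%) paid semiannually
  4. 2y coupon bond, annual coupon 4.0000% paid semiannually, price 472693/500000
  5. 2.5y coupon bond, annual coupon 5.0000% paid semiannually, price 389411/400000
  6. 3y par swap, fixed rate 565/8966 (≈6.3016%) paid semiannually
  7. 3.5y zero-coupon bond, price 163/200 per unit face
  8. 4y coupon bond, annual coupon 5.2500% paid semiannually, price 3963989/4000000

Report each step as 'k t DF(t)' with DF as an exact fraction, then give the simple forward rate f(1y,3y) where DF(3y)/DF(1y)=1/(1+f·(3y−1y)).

1 1/2 2437/2500
2 1 9443/10000
3 3/2 4493/5000
4 2 2179/2500
5 5/2 4299/5000
6 3 1661/2000
7 7/2 163/200
8 4 1009/1250
f(1y,3y) = ((9443/10000)/(1661/2000) − 1)/(2) = 569/8305 ≈ 6.8513%

step 1 [0.5y] bond c/2=9/400: DF=(996733/1000000 − 9/400·(0))/(1+9/400) = 2437/2500 ≈ 0.974800
step 2 [1y] bond c/2=31/800: DF=(8149321/8000000 − 31/800·(0.974800))/(1+31/800) = 9443/10000 ≈ 0.944300
step 3 [1.5y] swap r/2=1014/28177: DF=(1 − 1014/28177·(0.974800+0.944300))/(1+1014/28177) = 4493/5000 ≈ 0.898600
step 4 [2y] bond c/2=1/50: DF=(472693/500000 − 1/50·(0.974800+0.944300+0.898600))/(1+1/50) = 2179/2500 ≈ 0.871600
step 5 [2.5y] bond c/2=1/40: DF=(389411/400000 − 1/40·(0.974800+0.944300+0.898600+0.871600))/(1+1/40) = 4299/5000 ≈ 0.859800
step 6 [3y] swap r/2=565/17932: DF=(1 − 565/17932·(0.974800+0.944300+0.898600+0.871600+0.859800))/(1+565/17932) = 1661/2000 ≈ 0.830500
step 7 [3.5y] zero: DF = P = 163/200 ≈ 0.815000
step 8 [4y] bond c/2=21/800: DF=(3963989/4000000 − 21/800·(0.974800+0.944300+0.898600+0.871600+0.859800+0.830500+0.815000))/(1+21/800) = 1009/1250 ≈ 0.807200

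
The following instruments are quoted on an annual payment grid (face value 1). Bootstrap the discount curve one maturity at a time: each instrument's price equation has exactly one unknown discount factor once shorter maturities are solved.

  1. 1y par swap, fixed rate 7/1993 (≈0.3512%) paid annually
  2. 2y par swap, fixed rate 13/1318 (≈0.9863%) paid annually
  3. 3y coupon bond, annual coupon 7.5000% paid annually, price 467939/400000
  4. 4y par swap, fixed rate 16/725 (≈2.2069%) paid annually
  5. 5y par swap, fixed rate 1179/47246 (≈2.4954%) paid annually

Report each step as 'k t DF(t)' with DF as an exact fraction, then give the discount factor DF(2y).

step 1 [1y] swap r/1=7/1993: DF=(1 − 7/1993·(0))/(1+7/1993) = 1993/2000 ≈ 0.996500
step 2 [2y] swap r/1=13/1318: DF=(1 − 13/1318·(0.996500))/(1+13/1318) = 1961/2000 ≈ 0.980500
step 3 [3y] bond c/1=3/40: DF=(467939/400000 − 3/40·(0.996500+0.980500))/(1+3/40) = 9503/10000 ≈ 0.950300
step 4 [4y] swap r/1=16/725: DF=(1 − 16/725·(0.996500+0.980500+0.950300))/(1+16/725) = 572/625 ≈ 0.915200
step 5 [5y] swap r/1=1179/47246: DF=(1 − 1179/47246·(0.996500+0.980500+0.950300+0.915200))/(1+1179/47246) = 8821/10000 ≈ 0.882100

1 1 1993/2000
2 2 1961/2000
3 3 9503/10000
4 4 572/625
5 5 8821/10000
DF(2y) = 1961/2000 ≈ 0.980500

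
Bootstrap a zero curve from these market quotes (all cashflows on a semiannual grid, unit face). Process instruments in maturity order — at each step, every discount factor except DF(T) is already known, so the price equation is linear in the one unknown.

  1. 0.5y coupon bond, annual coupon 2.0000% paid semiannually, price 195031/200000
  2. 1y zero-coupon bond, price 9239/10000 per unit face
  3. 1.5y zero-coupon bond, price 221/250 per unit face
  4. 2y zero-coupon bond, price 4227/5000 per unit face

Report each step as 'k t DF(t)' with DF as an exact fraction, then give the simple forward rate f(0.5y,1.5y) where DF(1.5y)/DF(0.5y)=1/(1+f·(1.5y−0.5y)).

step 1 [0.5y] bond c/2=1/100: DF=(195031/200000 − 1/100·(0))/(1+1/100) = 1931/2000 ≈ 0.965500
step 2 [1y] zero: DF = P = 9239/10000 ≈ 0.923900
step 3 [1.5y] zero: DF = P = 221/250 ≈ 0.884000
step 4 [2y] zero: DF = P = 4227/5000 ≈ 0.845400

1 1/2 1931/2000
2 1 9239/10000
3 3/2 221/250
4 2 4227/5000
f(0.5y,1.5y) = ((1931/2000)/(221/250) − 1)/(1) = 163/1768 ≈ 9.2195%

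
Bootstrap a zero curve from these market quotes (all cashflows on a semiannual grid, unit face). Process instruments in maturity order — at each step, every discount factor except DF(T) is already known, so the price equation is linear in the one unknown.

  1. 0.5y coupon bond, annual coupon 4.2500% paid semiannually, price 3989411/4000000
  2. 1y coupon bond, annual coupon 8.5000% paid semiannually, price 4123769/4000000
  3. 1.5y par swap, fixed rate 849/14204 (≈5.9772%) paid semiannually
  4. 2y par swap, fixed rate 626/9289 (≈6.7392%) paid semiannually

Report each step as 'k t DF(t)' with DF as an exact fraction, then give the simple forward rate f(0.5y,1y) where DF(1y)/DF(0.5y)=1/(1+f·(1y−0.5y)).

1 1/2 4883/5000
2 1 9491/10000
3 3/2 9151/10000
4 2 2187/2500
f(0.5y,1y) = ((4883/5000)/(9491/10000) − 1)/(1/2) = 550/9491 ≈ 5.7950%

step 1 [0.5y] bond c/2=17/800: DF=(3989411/4000000 − 17/800·(0))/(1+17/800) = 4883/5000 ≈ 0.976600
step 2 [1y] bond c/2=17/400: DF=(4123769/4000000 − 17/400·(0.976600))/(1+17/400) = 9491/10000 ≈ 0.949100
step 3 [1.5y] swap r/2=849/28408: DF=(1 − 849/28408·(0.976600+0.949100))/(1+849/28408) = 9151/10000 ≈ 0.915100
step 4 [2y] swap r/2=313/9289: DF=(1 − 313/9289·(0.976600+0.949100+0.915100))/(1+313/9289) = 2187/2500 ≈ 0.874800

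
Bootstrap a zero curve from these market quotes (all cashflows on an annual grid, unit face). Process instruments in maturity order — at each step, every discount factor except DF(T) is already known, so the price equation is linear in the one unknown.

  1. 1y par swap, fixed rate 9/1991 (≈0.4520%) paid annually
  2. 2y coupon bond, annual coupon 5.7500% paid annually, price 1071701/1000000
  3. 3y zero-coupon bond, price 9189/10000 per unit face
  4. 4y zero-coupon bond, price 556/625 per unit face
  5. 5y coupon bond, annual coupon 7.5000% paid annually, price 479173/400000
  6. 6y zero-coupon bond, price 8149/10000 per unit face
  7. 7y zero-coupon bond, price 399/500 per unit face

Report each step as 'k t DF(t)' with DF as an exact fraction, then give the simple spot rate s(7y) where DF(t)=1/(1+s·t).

step 1 [1y] swap r/1=9/1991: DF=(1 − 9/1991·(0))/(1+9/1991) = 1991/2000 ≈ 0.995500
step 2 [2y] bond c/1=23/400: DF=(1071701/1000000 − 23/400·(0.995500))/(1+23/400) = 9593/10000 ≈ 0.959300
step 3 [3y] zero: DF = P = 9189/10000 ≈ 0.918900
step 4 [4y] zero: DF = P = 556/625 ≈ 0.889600
step 5 [5y] bond c/1=3/40: DF=(479173/400000 − 3/40·(0.995500+0.959300+0.918900+0.889600))/(1+3/40) = 4259/5000 ≈ 0.851800
step 6 [6y] zero: DF = P = 8149/10000 ≈ 0.814900
step 7 [7y] zero: DF = P = 399/500 ≈ 0.798000

1 1 1991/2000
2 2 9593/10000
3 3 9189/10000
4 4 556/625
5 5 4259/5000
6 6 8149/10000
7 7 399/500
s(7y) = (1/(399/500) − 1)/(7) = 101/2793 ≈ 3.6162%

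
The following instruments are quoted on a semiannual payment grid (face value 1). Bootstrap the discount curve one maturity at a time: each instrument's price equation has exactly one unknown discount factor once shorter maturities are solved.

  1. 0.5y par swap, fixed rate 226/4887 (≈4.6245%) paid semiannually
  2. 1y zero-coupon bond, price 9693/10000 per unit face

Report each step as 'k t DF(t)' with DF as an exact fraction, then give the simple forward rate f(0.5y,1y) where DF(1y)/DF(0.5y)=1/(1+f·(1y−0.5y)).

step 1 [0.5y] swap r/2=113/4887: DF=(1 − 113/4887·(0))/(1+113/4887) = 4887/5000 ≈ 0.977400
step 2 [1y] zero: DF = P = 9693/10000 ≈ 0.969300

1 1/2 4887/5000
2 1 9693/10000
f(0.5y,1y) = ((4887/5000)/(9693/10000) − 1)/(1/2) = 6/359 ≈ 1.6713%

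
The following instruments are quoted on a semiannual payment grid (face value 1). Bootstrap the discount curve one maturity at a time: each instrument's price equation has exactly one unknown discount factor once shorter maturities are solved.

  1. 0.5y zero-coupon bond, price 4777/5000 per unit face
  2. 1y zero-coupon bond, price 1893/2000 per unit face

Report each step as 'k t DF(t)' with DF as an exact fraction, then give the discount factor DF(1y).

step 1 [0.5y] zero: DF = P = 4777/5000 ≈ 0.955400
step 2 [1y] zero: DF = P = 1893/2000 ≈ 0.946500

1 1/2 4777/5000
2 1 1893/2000
DF(1y) = 1893/2000 ≈ 0.946500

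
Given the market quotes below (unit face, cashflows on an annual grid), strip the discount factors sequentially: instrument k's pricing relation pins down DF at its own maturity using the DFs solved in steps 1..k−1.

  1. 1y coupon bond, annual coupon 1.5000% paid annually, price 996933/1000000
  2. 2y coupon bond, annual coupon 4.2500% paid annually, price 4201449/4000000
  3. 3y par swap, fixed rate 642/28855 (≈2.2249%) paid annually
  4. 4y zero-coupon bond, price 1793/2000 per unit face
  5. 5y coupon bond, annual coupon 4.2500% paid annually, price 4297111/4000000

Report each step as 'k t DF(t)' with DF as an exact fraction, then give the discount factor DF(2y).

1 1 4911/5000
2 2 387/400
3 3 4679/5000
4 4 1793/2000
5 5 8763/10000
DF(2y) = 387/400 ≈ 0.967500

step 1 [1y] bond c/1=3/200: DF=(996933/1000000 − 3/200·(0))/(1+3/200) = 4911/5000 ≈ 0.982200
step 2 [2y] bond c/1=17/400: DF=(4201449/4000000 − 17/400·(0.982200))/(1+17/400) = 387/400 ≈ 0.967500
step 3 [3y] swap r/1=642/28855: DF=(1 − 642/28855·(0.982200+0.967500))/(1+642/28855) = 4679/5000 ≈ 0.935800
step 4 [4y] zero: DF = P = 1793/2000 ≈ 0.896500
step 5 [5y] bond c/1=17/400: DF=(4297111/4000000 − 17/400·(0.982200+0.967500+0.935800+0.896500))/(1+17/400) = 8763/10000 ≈ 0.876300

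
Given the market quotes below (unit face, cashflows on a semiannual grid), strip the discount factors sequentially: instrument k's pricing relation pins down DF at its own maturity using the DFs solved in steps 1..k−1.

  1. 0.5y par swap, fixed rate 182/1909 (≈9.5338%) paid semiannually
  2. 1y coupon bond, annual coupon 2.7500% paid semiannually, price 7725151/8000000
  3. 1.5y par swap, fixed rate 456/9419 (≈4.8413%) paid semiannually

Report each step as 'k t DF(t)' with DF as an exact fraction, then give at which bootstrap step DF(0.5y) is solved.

1 1/2 1909/2000
2 1 2349/2500
3 3/2 2329/2500
DF(0.5y) is solved at step 1

step 1 [0.5y] swap r/2=91/1909: DF=(1 − 91/1909·(0))/(1+91/1909) = 1909/2000 ≈ 0.954500
step 2 [1y] bond c/2=11/800: DF=(7725151/8000000 − 11/800·(0.954500))/(1+11/800) = 2349/2500 ≈ 0.939600
step 3 [1.5y] swap r/2=228/9419: DF=(1 − 228/9419·(0.954500+0.939600))/(1+228/9419) = 2329/2500 ≈ 0.931600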